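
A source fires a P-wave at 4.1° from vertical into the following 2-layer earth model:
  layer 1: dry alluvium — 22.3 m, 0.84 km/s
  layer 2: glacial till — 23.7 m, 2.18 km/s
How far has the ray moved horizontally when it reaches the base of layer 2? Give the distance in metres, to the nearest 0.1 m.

6.1 m

p = sin θ₁/V₁ = sin 4.1°/0.84 = 8.5116e-02 s/km is conserved through the stack.
Layer 1: θ = 4.10°; offset = 22.3·tan 4.10° = 1.598 m.
Layer 2: sin θ = p·2.18 = 0.1856 → θ = 10.69°; offset = 23.7·tan 10.69° = 4.475 m.
Summing the layer offsets gives 6.074 m.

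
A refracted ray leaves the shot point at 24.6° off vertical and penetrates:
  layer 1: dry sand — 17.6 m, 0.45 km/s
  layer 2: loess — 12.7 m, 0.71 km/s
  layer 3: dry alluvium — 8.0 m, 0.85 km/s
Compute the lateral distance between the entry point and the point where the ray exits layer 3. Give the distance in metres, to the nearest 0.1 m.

29.3 m

Apply Snell's law at each interface; in layer i the horizontal offset is hᵢ·tan θᵢ.
Layer 1: θ = 24.60°; offset = 17.6·tan 24.60° = 8.058 m.
Layer 2: sin θ = 0.71·sin 24.6°/0.45 = 0.6568, θ = 41.06°; offset = 12.7·tan 41.06° = 11.062 m.
Layer 3: sin θ = 0.85·sin 24.6°/0.45 = 0.7863, θ = 51.84°; offset = 8.0·tan 51.84° = 10.181 m.
Σ offsets = 29.301 m.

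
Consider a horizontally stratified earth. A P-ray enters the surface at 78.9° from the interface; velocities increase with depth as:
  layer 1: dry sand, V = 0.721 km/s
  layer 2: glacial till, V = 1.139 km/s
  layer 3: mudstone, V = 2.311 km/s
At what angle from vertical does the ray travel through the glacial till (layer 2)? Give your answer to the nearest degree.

From the normal: θ₁ = 90° − 78.9° = 11.1°.
Ray parameter p = sin 11.1° / 0.721 = 2.6702e-01 s/km.
sin θ_2 = p·V_2 = 2.6702e-01 × 1.139 = 0.3041.
θ_2 = 17.71° from the vertical.

18°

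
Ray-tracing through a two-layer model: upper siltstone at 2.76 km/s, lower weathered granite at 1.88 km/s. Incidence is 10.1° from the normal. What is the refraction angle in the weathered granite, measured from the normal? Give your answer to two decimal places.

sin θ₁/V₁ = sin θ₂/V₂ ⇒ sin θ₂ = 1.88·sin 10.1°/2.76 = 1.88·0.1754/2.76 = 0.1195.
θ₂ = arcsin 0.1195 = 6.86° from the normal.

6.86°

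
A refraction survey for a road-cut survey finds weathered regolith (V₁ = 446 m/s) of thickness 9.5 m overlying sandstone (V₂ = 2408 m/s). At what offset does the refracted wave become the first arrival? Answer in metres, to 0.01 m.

x_cross = 2h·√((V₂+V₁)/(V₂−V₁)).
(V₂+V₁)/(V₂−V₁) = (2408+446)/(2408−446) = 1.4546; √ = 1.2061.
x_cross = 2·9.5·1.2061 = 22.92 m.

22.92 m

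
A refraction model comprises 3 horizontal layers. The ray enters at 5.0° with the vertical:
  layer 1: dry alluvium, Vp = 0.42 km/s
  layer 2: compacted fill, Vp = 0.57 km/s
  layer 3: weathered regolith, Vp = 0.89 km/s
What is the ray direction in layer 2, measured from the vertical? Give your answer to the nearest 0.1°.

Ray parameter p = sin 5.0° / 0.42 = 2.0751e-01 s/km.
sin θ_2 = p·V_2 = 2.0751e-01 × 0.57 = 0.1183.
θ_2 = arcsin 0.1183 = 6.79°.

6.8°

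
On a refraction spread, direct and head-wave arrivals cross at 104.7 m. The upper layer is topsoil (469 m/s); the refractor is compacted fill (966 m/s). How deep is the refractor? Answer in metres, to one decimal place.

30.8 m

x_cross = 2h·√((V₂+V₁)/(V₂−V₁)) → h = x_cross / (2·√((V₂+V₁)/(V₂−V₁))).
√((V₂+V₁)/(V₂−V₁)) = √((966+469)/(966−469)) = 1.6992.
h = 104.7 / (2·1.6992) = 30.81 m.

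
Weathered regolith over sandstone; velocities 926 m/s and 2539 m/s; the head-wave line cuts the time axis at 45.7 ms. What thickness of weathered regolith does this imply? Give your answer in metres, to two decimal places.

22.72 m

h = tᵢ·V₁·V₂ / (2·√(V₂²−V₁²)).
√(V₂²−V₁²) = √(2539² − 926²) = 2364.1 m/s.
h = 0.0457 s × 926 × 2539 / (2 × 2364.1) = 22.72 m.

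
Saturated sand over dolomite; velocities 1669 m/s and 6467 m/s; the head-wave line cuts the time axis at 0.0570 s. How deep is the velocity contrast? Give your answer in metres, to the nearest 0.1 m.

49.2 m

h = tᵢ·V₁·V₂ / (2·√(V₂²−V₁²)).
√(V₂²−V₁²) = √(6467² − 1669²) = 6247.9 m/s.
h = 0.057 s × 1669 × 6467 / (2 × 6247.9) = 49.23 m.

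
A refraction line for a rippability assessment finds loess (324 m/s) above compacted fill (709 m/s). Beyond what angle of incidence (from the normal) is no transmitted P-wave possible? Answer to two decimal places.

Critical incidence: sin θ_c = V₁/V₂ = 324/709 = 0.4570.
θ_c = arcsin 0.4570 = 27.19°.

27.19°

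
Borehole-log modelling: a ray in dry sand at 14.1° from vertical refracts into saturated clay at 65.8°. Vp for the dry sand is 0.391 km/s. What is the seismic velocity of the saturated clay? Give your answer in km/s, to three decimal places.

sin 14.1° = 0.2436; sin 65.8° = 0.9121.
V₂ = V₁·(sin θ₂/sin θ₁) = 0.391·(0.9121/0.2436) = 1.464 km/s.

1.464 km/s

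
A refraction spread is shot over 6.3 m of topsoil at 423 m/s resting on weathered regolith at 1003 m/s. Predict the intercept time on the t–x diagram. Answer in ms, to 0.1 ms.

θ_c = arcsin(V₁/V₂) = arcsin(423/1003) = 24.94°; cos θ_c = 0.9067.
tᵢ = 2h·cos θ_c / V₁ = 2·6.3·0.9067 / 423 = 0.02701 s.

27.0 ms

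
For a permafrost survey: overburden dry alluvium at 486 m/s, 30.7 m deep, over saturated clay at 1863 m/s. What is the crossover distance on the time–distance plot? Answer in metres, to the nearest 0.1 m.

x_cross = 2h·√((V₂+V₁)/(V₂−V₁)).
(V₂+V₁)/(V₂−V₁) = (1863+486)/(1863−486) = 1.7059; √ = 1.3061.
x_cross = 2·30.7·1.3061 = 80.19 m.

80.2 m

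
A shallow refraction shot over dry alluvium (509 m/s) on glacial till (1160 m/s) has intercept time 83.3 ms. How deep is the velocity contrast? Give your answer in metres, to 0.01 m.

23.59 m

θ_c = arcsin(509/1160) = 26.03°; cos θ_c = 0.8986.
tᵢ = 2h cos θ_c/V₁ ⇒ h = tᵢ·V₁/(2 cos θ_c) = 0.0833·509/(2·0.8986) = 23.59 m.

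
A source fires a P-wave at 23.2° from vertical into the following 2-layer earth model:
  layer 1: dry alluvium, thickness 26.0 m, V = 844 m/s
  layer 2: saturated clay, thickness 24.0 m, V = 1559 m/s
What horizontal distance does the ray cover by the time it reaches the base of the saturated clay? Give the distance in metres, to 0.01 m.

36.60 m

Apply Snell's law at each interface; in layer i the horizontal offset is hᵢ·tan θᵢ.
Layer 1: θ = 23.20°; offset = 26.0·tan 23.20° = 11.1436 m.
Layer 2: sin θ = 1559·sin 23.2°/844 = 0.7277, θ = 46.69°; offset = 24.0·tan 46.69° = 25.4607 m.
Summing the layer offsets gives 36.6043 m.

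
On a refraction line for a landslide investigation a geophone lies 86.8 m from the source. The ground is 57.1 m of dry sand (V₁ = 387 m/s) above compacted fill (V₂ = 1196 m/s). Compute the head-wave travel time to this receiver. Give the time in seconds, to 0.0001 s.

0.3518 s

t = x/V₂ + 2h·√(V₂²−V₁²)/(V₁V₂).
√(V₂²−V₁²) = √(1196²−387²) = 1131.7 m/s; delay term = 2·57.1·1131.7/(387·1196) = 0.27921 s.
t = 86.8/1196 + 0.27921 = 0.35179 s.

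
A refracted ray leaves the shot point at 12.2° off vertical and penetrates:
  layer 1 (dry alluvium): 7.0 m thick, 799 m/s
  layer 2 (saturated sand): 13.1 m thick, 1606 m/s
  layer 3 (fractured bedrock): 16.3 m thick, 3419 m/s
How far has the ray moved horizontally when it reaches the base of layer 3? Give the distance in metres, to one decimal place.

Ray parameter p = sin 12.2° / 799 m/s = 2.6449e-04 s/m.
Layer 1: θ = 12.20°; offset = 7.0·tan 12.20° = 1.513 m.
Layer 2: sin θ = p·1606 = 0.4248 → θ = 25.14°; offset = 13.1·tan 25.14° = 6.146 m.
Layer 3: sin θ = p·3419 = 0.9043 → θ = 64.73°; offset = 16.3·tan 64.73° = 34.524 m.
Total horizontal offset = 42.184 m.

42.2 m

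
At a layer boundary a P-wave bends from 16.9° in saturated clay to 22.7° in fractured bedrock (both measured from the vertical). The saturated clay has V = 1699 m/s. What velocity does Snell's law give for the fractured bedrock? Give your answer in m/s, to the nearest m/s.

sin 16.9° = 0.2907; sin 22.7° = 0.3859.
V₂ = V₁·(sin θ₂/sin θ₁) = 1699·(0.3859/0.2907) = 2255.42 m/s.

2255 m/s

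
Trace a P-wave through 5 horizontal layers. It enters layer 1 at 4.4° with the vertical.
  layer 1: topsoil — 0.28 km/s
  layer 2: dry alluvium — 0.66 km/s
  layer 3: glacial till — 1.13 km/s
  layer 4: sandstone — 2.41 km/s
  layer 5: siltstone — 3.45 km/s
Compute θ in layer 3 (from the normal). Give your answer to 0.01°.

18.04°

Ray parameter p = sin 4.4° / 0.28 = 2.7400e-01 s/km.
sin θ_3 = p·V_3 = 2.7400e-01 × 1.13 = 0.3096.
θ_3 = 18.04° from the vertical.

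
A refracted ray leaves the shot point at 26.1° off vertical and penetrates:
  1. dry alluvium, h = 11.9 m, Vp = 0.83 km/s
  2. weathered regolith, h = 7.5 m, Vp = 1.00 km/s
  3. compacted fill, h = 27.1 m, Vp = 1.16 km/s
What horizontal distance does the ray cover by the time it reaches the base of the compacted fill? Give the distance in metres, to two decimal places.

31.65 m

p = sin θ₁/V₁ = sin 26.1°/0.83 = 5.3005e-01 s/km is conserved through the stack.
Layer 1: θ = 26.10°; offset = 11.9·tan 26.10° = 5.8297 m.
Layer 2: sin θ = p·1.00 = 0.5300 → θ = 32.01°; offset = 7.5·tan 32.01° = 4.6881 m.
Layer 3: sin θ = p·1.16 = 0.6149 → θ = 37.94°; offset = 27.1·tan 37.94° = 21.1282 m.
Summing the layer offsets gives 31.6461 m.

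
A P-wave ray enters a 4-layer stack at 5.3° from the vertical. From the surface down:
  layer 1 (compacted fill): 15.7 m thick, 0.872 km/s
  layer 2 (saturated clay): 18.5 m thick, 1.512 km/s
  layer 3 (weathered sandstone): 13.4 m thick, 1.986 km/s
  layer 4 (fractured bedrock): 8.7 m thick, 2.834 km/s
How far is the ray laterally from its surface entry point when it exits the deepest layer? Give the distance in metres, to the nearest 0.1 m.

10.1 m

Ray parameter p = sin 5.3° / 0.872 km/s = 1.0593e-01 s/km.
Layer 1: θ = 5.30°; offset = 15.7·tan 5.30° = 1.456 m.
Layer 2: sin θ = p·1.512 = 0.1602 → θ = 9.22°; offset = 18.5·tan 9.22° = 3.002 m.
Layer 3: sin θ = p·1.986 = 0.2104 → θ = 12.14°; offset = 13.4·tan 12.14° = 2.884 m.
Layer 4: sin θ = p·2.834 = 0.3002 → θ = 17.47°; offset = 8.7·tan 17.47° = 2.738 m.
Total horizontal offset = 10.080 m.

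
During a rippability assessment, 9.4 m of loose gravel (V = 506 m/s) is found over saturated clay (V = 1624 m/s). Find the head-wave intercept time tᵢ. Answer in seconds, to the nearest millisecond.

θ_c = arcsin(V₁/V₂) = arcsin(506/1624) = 18.15°; cos θ_c = 0.9502.
tᵢ = 2h·cos θ_c / V₁ = 2·9.4·0.9502 / 506 = 0.03530 s.

0.035 s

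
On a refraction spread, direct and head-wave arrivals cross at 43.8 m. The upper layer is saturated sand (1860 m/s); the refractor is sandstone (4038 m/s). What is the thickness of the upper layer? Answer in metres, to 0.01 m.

x_cross = 2h·√((V₂+V₁)/(V₂−V₁)) → h = x_cross / (2·√((V₂+V₁)/(V₂−V₁))).
√((V₂+V₁)/(V₂−V₁)) = √((4038+1860)/(4038−1860)) = 1.6456.
h = 43.8 / (2·1.6456) = 13.31 m.

13.31 m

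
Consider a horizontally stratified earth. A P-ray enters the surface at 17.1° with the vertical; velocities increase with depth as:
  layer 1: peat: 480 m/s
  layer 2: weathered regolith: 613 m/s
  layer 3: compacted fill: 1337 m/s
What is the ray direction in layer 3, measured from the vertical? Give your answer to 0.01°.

Snell's law across each interface conserves sin θ / V, so sin θ_3 = V_3·sin θ₁/V₁.
sin θ_3 = 1337 × sin 17.1° / 480 = 0.8190.
θ_3 = arcsin 0.8190 = 54.99°.

54.99°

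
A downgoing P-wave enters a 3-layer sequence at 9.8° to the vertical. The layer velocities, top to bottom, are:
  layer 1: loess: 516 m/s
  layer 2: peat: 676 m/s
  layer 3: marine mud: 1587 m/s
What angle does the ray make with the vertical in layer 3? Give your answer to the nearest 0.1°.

31.6°

Snell's law across each interface conserves sin θ / V, so sin θ_3 = V_3·sin θ₁/V₁.
sin θ_3 = 1587 × sin 9.8° / 516 = 0.5235.
θ_3 = 31.57° from the vertical.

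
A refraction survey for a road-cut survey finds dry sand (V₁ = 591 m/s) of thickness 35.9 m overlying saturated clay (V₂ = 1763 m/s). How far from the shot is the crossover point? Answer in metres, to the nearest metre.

102 m

θ_c = arcsin(591/1763) = 19.59°, so cos θ_c = 0.9421 and tᵢ = 2h cos θ_c/V₁ = 0.1145 s.
At crossover x/V₁ = x/V₂ + tᵢ ⇒ x = tᵢ/(1/V₁ − 1/V₂) = 0.11446/(1.6920e-03 − 5.6721e-04) = 101.76 m.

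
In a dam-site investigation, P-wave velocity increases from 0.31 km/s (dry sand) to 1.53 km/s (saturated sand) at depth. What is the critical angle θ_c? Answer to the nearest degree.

12°

Critical incidence: sin θ_c = V₁/V₂ = 0.31/1.53 = 0.2026.
θ_c = arcsin 0.2026 = 11.69°.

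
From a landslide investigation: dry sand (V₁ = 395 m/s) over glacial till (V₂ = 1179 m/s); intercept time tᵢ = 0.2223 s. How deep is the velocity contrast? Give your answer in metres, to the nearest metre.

47 m

θ_c = arcsin(395/1179) = 19.57°; cos θ_c = 0.9422.
tᵢ = 2h cos θ_c/V₁ ⇒ h = tᵢ·V₁/(2 cos θ_c) = 0.2223·395/(2·0.9422) = 46.60 m.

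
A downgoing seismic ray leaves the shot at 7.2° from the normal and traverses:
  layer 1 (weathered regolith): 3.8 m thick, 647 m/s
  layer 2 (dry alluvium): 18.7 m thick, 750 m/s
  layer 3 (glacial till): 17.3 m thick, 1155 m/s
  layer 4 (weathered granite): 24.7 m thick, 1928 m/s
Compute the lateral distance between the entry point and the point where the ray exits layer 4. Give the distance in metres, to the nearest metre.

Apply Snell's law at each interface; in layer i the horizontal offset is hᵢ·tan θᵢ.
Layer 1: θ = 7.20°; offset = 3.8·tan 7.20° = 0.480 m.
Layer 2: sin θ = 750·sin 7.2°/647 = 0.1453, θ = 8.35°; offset = 18.7·tan 8.35° = 2.746 m.
Layer 3: sin θ = 1155·sin 7.2°/647 = 0.2237, θ = 12.93°; offset = 17.3·tan 12.93° = 3.971 m.
Layer 4: sin θ = 1928·sin 7.2°/647 = 0.3735, θ = 21.93°; offset = 24.7·tan 21.93° = 9.945 m.
Summing the layer offsets gives 17.142 m.

17 m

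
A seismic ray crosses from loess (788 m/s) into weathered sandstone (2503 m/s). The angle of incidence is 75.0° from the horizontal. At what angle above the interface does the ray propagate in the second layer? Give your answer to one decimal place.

34.7°

Convert to the normal: θ₁ = 90° − 75.0° = 15.0°.
Snell's law: sin θ₂ = (V₂/V₁)·sin θ₁ = (2503/788)·sin 15.0° = 0.8221.
θ₂ = sin⁻¹(0.8221) = 55.30° (from vertical).
From the interface: 90° − 55.30° = 34.70°.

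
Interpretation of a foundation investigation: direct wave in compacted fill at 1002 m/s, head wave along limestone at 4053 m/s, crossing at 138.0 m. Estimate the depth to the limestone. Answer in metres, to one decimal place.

h = (x_cross/2)·√((V₂−V₁)/(V₂+V₁)).
(V₂−V₁)/(V₂+V₁) = (4053−1002)/(4053+1002) = 0.6036; √ = 0.7769.
h = (138.0/2)·0.7769 = 53.61 m.

53.6 m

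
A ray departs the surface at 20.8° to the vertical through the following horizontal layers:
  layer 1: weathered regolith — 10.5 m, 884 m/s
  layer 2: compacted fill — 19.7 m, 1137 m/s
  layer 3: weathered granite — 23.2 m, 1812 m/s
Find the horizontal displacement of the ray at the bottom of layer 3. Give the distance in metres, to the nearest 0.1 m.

38.7 m

Apply Snell's law at each interface; in layer i the horizontal offset is hᵢ·tan θᵢ.
Layer 1: θ = 20.80°; offset = 10.5·tan 20.80° = 3.989 m.
Layer 2: sin θ = 1137·sin 20.8°/884 = 0.4567, θ = 27.18°; offset = 19.7·tan 27.18° = 10.114 m.
Layer 3: sin θ = 1812·sin 20.8°/884 = 0.7279, θ = 46.71°; offset = 23.2·tan 46.71° = 24.628 m.
Summing the layer offsets gives 38.731 m.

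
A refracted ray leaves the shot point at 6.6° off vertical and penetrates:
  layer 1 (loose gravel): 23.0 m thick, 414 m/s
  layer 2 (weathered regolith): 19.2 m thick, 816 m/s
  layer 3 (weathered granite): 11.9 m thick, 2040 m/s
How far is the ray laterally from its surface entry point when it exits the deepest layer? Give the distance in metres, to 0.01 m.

15.30 m

Apply Snell's law at each interface; in layer i the horizontal offset is hᵢ·tan θᵢ.
Layer 1: θ = 6.60°; offset = 23.0·tan 6.60° = 2.6612 m.
Layer 2: sin θ = 816·sin 6.6°/414 = 0.2265, θ = 13.09°; offset = 19.2·tan 13.09° = 4.4657 m.
Layer 3: sin θ = 2040·sin 6.6°/414 = 0.5664, θ = 34.50°; offset = 11.9·tan 34.50° = 8.1776 m.
Summing the layer offsets gives 15.3045 m.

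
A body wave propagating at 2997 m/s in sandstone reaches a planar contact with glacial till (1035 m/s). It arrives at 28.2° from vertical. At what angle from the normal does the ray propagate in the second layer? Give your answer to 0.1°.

sin θ₁/V₁ = sin θ₂/V₂ ⇒ sin θ₂ = 1035·sin 28.2°/2997 = 1035·0.4726/2997 = 0.1632.
θ₂ = arcsin 0.1632 = 9.39° from the normal.

9.4°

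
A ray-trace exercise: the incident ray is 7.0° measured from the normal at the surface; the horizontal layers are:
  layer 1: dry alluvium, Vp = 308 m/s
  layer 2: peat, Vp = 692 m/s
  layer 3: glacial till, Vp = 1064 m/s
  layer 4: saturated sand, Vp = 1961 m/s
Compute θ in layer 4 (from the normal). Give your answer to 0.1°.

Ray parameter p = sin 7.0° / 308 = 3.9568e-04 s/m.
sin θ_4 = p·V_4 = 3.9568e-04 × 1961 = 0.7759.
θ_4 = 50.89° from the vertical.

50.9°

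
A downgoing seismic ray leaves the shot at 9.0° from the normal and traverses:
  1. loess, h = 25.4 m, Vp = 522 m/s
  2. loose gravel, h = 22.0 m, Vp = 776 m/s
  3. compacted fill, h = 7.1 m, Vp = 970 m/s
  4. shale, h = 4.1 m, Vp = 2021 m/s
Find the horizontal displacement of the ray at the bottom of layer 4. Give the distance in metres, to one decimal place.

14.6 m

p = sin θ₁/V₁ = sin 9.0°/522 = 2.9968e-04 s/m is conserved through the stack.
Layer 1: θ = 9.00°; offset = 25.4·tan 9.00° = 4.023 m.
Layer 2: sin θ = p·776 = 0.2326 → θ = 13.45°; offset = 22.0·tan 13.45° = 5.260 m.
Layer 3: sin θ = p·970 = 0.2907 → θ = 16.90°; offset = 7.1·tan 16.90° = 2.157 m.
Layer 4: sin θ = p·2021 = 0.6057 → θ = 37.28°; offset = 4.1·tan 37.28° = 3.121 m.
Total horizontal offset = 14.561 m.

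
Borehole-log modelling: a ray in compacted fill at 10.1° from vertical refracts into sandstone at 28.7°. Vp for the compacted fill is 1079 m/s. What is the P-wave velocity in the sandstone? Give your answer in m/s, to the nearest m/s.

2955 m/s

sin 10.1° = 0.1754; sin 28.7° = 0.4802.
V₂ = V₁·(sin θ₂/sin θ₁) = 1079·(0.4802/0.1754) = 2954.73 m/s.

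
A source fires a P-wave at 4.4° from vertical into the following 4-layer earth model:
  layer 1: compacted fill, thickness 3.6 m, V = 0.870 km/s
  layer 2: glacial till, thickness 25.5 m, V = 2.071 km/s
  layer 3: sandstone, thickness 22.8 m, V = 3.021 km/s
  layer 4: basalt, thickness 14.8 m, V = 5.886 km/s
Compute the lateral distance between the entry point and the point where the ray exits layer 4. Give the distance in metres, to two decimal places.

Ray parameter p = sin 4.4° / 0.870 km/s = 8.8183e-02 s/km.
Layer 1: θ = 4.40°; offset = 3.6·tan 4.40° = 0.2770 m.
Layer 2: sin θ = p·2.071 = 0.1826 → θ = 10.52°; offset = 25.5·tan 10.52° = 4.7366 m.
Layer 3: sin θ = p·3.021 = 0.2664 → θ = 15.45°; offset = 22.8·tan 15.45° = 6.3017 m.
Layer 4: sin θ = p·5.886 = 0.5190 → θ = 31.27°; offset = 14.8·tan 31.27° = 8.9873 m.
Total horizontal offset = 20.3026 m.

20.30 m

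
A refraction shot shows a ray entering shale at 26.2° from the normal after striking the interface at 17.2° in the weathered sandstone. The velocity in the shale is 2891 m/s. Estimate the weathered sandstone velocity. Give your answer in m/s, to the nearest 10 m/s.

Snell's law: sin 17.2°/V₁ = sin 26.2°/V₂.
V₁ = V₂·sin 17.2°/sin 26.2° = 2891 × 0.6698 = 1936.31 m/s.

1940 m/s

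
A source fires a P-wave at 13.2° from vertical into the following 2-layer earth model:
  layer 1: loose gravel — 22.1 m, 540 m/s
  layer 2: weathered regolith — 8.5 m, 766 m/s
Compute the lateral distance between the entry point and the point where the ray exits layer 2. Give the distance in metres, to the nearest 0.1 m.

8.1 m

Ray parameter p = sin 13.2° / 540 m/s = 4.2287e-04 s/m.
Layer 1: θ = 13.20°; offset = 22.1·tan 13.20° = 5.184 m.
Layer 2: sin θ = p·766 = 0.3239 → θ = 18.90°; offset = 8.5·tan 18.90° = 2.910 m.
Summing the layer offsets gives 8.094 m.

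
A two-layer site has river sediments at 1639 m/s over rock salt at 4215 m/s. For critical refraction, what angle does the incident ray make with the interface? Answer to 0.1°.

Critical incidence: sin θ_c = V₁/V₂ = 1639/4215 = 0.3888.
θ_c = arcsin 0.3888 = 22.88°.
Measured from the interface: 90° − 22.88° = 67.12°.

67.1°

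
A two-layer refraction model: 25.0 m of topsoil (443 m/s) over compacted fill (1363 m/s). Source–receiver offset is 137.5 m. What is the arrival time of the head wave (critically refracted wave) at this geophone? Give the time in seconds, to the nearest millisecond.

θ_c = arcsin(V₁/V₂) = arcsin(443/1363) = 18.97°, cos θ_c = 0.9457.
Intercept time tᵢ = 2h cos θ_c / V₁ = 2·25.0·0.9457/443 = 0.10674 s.
t = x/V₂ + tᵢ = 137.5/1363 + 0.10674 = 0.20762 s.

0.208 s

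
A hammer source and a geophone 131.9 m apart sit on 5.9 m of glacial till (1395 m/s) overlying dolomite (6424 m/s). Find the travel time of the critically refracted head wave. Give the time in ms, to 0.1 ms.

28.8 ms

t = x/V₂ + 2h·√(V₂²−V₁²)/(V₁V₂).
√(V₂²−V₁²) = √(6424²−1395²) = 6270.7 m/s; delay term = 2·5.9·6270.7/(1395·6424) = 0.00826 s.
t = 131.9/6424 + 0.00826 = 0.02879 s.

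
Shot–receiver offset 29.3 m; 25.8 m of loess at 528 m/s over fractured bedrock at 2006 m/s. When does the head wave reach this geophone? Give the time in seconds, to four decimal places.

0.1089 s

t = x/V₂ + 2h·√(V₂²−V₁²)/(V₁V₂).
√(V₂²−V₁²) = √(2006²−528²) = 1935.3 m/s; delay term = 2·25.8·1935.3/(528·2006) = 0.09428 s.
t = 29.3/2006 + 0.09428 = 0.10889 s.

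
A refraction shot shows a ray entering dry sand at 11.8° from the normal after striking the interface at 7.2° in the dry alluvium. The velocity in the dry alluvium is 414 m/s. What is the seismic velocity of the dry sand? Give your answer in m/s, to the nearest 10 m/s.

680 m/s

sin 7.2° = 0.1253; sin 11.8° = 0.2045.
V₂ = V₁·(sin θ₂/sin θ₁) = 414·(0.2045/0.1253) = 675.49 m/s.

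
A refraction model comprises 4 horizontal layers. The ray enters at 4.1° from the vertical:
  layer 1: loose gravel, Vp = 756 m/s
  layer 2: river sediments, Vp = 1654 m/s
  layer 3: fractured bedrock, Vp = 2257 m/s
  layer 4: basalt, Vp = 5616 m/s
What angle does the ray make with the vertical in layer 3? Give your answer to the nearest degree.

Snell's law across each interface conserves sin θ / V, so sin θ_3 = V_3·sin θ₁/V₁.
sin θ_3 = 2257 × sin 4.1° / 756 = 0.2135.
θ_3 = arcsin 0.2135 = 12.32°.

12°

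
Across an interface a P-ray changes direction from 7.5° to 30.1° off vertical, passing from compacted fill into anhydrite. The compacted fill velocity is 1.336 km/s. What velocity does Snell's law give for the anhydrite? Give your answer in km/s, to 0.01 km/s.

sin 7.5° = 0.1305; sin 30.1° = 0.5015.
V₂ = V₁·(sin θ₂/sin θ₁) = 1.336·(0.5015/0.1305) = 5.13 km/s.

5.13 km/s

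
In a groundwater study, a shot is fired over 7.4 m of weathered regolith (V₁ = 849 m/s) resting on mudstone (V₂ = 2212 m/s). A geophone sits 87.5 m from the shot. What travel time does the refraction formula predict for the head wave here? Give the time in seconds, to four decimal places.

t = x/V₂ + 2h·√(V₂²−V₁²)/(V₁V₂).
√(V₂²−V₁²) = √(2212²−849²) = 2042.6 m/s; delay term = 2·7.4·2042.6/(849·2212) = 0.01610 s.
t = 87.5/2212 + 0.01610 = 0.05565 s.

0.0557 s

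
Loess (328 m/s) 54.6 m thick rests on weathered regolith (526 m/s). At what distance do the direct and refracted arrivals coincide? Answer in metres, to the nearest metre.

θ_c = arcsin(328/526) = 38.58°, so cos θ_c = 0.7818 and tᵢ = 2h cos θ_c/V₁ = 0.2603 s.
At crossover x/V₁ = x/V₂ + tᵢ ⇒ x = tᵢ/(1/V₁ − 1/V₂) = 0.26027/(3.0488e-03 − 1.9011e-03) = 226.79 m.

227 m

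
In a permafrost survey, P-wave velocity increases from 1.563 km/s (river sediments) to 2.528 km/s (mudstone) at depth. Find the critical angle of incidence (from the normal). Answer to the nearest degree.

Critical incidence: sin θ_c = V₁/V₂ = 1.563/2.528 = 0.6183.
θ_c = arcsin 0.6183 = 38.19°.

38°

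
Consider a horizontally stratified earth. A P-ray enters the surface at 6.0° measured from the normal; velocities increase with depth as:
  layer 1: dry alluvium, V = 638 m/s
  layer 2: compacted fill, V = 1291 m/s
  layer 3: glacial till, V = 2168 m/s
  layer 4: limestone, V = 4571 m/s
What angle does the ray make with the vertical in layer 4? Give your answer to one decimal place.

48.5°

Snell's law across each interface conserves sin θ / V, so sin θ_4 = V_4·sin θ₁/V₁.
sin θ_4 = 4571 × sin 6.0° / 638 = 0.7489.
θ_4 = 48.50° from the vertical.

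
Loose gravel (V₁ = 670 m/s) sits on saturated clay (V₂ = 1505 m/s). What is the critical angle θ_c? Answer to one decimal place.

At critical incidence the refracted ray runs along the interface (θ₂ = 90°), so sin θ_c = V₁/V₂.
θ_c = arcsin(670/1505) = arcsin 0.4452 = 26.44°.

26.4°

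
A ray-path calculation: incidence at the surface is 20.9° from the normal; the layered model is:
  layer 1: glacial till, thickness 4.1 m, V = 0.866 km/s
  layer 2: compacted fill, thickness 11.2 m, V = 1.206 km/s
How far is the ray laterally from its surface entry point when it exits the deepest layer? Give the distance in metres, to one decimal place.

p = sin θ₁/V₁ = sin 20.9°/0.866 = 4.1194e-01 s/km is conserved through the stack.
Layer 1: θ = 20.90°; offset = 4.1·tan 20.90° = 1.566 m.
Layer 2: sin θ = p·1.206 = 0.4968 → θ = 29.79°; offset = 11.2·tan 29.79° = 6.411 m.
Σ offsets = 7.977 m.

8.0 m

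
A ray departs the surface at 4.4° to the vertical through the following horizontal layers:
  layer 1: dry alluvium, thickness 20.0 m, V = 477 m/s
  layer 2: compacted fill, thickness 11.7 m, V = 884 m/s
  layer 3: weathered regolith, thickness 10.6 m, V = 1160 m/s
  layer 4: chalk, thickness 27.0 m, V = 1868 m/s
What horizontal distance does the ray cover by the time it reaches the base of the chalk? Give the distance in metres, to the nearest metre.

14 m

Ray parameter p = sin 4.4° / 477 m/s = 1.6084e-04 s/m.
Layer 1: θ = 4.40°; offset = 20.0·tan 4.40° = 1.539 m.
Layer 2: sin θ = p·884 = 0.1422 → θ = 8.17°; offset = 11.7·tan 8.17° = 1.681 m.
Layer 3: sin θ = p·1160 = 0.1866 → θ = 10.75°; offset = 10.6·tan 10.75° = 2.013 m.
Layer 4: sin θ = p·1868 = 0.3004 → θ = 17.48°; offset = 27.0·tan 17.48° = 8.505 m.
Total horizontal offset = 13.737 m.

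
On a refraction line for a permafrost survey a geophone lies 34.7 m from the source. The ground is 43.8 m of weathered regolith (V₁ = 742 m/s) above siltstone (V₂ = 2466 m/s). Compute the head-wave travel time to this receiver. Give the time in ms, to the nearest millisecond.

θ_c = arcsin(V₁/V₂) = arcsin(742/2466) = 17.51°, cos θ_c = 0.9537.
Intercept time tᵢ = 2h cos θ_c / V₁ = 2·43.8·0.9537/742 = 0.11259 s.
t = x/V₂ + tᵢ = 34.7/2466 + 0.11259 = 0.12666 s.

127 ms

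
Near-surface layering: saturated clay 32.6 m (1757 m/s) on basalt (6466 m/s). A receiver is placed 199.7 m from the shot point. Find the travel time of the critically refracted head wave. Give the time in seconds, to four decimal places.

θ_c = arcsin(V₁/V₂) = arcsin(1757/6466) = 15.77°, cos θ_c = 0.9624.
Intercept time tᵢ = 2h cos θ_c / V₁ = 2·32.6·0.9624/1757 = 0.03571 s.
t = x/V₂ + tᵢ = 199.7/6466 + 0.03571 = 0.06660 s.

0.0666 s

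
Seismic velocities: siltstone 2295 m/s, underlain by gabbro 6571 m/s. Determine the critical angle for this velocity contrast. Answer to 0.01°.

20.44°

Critical incidence: sin θ_c = V₁/V₂ = 2295/6571 = 0.3493.
θ_c = arcsin 0.3493 = 20.44°.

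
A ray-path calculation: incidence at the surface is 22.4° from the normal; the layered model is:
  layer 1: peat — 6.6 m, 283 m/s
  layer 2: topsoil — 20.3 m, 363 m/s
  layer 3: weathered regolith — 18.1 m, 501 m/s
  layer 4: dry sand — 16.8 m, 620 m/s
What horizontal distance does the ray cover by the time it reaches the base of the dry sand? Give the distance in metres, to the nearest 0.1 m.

Ray parameter p = sin 22.4° / 283 m/s = 1.3465e-03 s/m.
Layer 1: θ = 22.40°; offset = 6.6·tan 22.40° = 2.720 m.
Layer 2: sin θ = p·363 = 0.4888 → θ = 29.26°; offset = 20.3·tan 29.26° = 11.374 m.
Layer 3: sin θ = p·501 = 0.6746 → θ = 42.42°; offset = 18.1·tan 42.42° = 16.542 m.
Layer 4: sin θ = p·620 = 0.8349 → θ = 56.60°; offset = 16.8·tan 56.60° = 25.479 m.
Σ offsets = 56.115 m.

56.1 m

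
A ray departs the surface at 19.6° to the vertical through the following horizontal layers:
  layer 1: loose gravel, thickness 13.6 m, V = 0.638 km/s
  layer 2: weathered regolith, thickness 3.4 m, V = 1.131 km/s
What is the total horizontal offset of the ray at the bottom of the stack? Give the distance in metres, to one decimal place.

p = sin θ₁/V₁ = sin 19.6°/0.638 = 5.2579e-01 s/km is conserved through the stack.
Layer 1: θ = 19.60°; offset = 13.6·tan 19.60° = 4.843 m.
Layer 2: sin θ = p·1.131 = 0.5947 → θ = 36.49°; offset = 3.4·tan 36.49° = 2.515 m.
Σ offsets = 7.358 m.

7.4 m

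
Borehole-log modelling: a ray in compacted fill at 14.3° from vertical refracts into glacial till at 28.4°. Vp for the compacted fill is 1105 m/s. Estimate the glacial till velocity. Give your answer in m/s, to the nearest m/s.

2128 m/s

sin 14.3° = 0.2470; sin 28.4° = 0.4756.
V₂ = V₁·(sin θ₂/sin θ₁) = 1105·(0.4756/0.2470) = 2127.80 m/s.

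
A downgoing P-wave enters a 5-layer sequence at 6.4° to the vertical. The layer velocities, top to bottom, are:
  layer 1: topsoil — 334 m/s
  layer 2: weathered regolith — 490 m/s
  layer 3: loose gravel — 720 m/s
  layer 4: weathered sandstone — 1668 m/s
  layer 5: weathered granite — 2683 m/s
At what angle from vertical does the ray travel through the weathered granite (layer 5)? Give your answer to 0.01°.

Ray parameter p = sin 6.4° / 334 = 3.3374e-04 s/m.
sin θ_5 = p·V_5 = 3.3374e-04 × 2683 = 0.8954.
θ_5 = 63.56° from the vertical.

63.56°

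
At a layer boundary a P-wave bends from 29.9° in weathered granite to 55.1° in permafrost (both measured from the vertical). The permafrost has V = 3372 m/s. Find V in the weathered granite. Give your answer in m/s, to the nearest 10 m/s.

2050 m/s

Snell's law: sin 29.9°/V₁ = sin 55.1°/V₂.
V₁ = V₂·sin 29.9°/sin 55.1° = 3372 × 0.6078 = 2049.50 m/s.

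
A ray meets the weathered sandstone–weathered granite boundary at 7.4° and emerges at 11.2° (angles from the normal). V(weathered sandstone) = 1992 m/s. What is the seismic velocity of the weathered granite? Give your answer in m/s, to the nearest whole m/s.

3004 m/s

Snell's law: sin 7.4°/V₁ = sin 11.2°/V₂.
V₂ = V₁·sin 11.2°/sin 7.4° = 1992 × 1.5081 = 3004.10 m/s.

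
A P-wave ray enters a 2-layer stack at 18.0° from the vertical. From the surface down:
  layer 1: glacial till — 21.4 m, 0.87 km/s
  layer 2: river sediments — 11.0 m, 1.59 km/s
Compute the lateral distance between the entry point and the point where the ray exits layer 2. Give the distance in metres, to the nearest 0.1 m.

14.5 m

p = sin θ₁/V₁ = sin 18.0°/0.87 = 3.5519e-01 s/km is conserved through the stack.
Layer 1: θ = 18.00°; offset = 21.4·tan 18.00° = 6.953 m.
Layer 2: sin θ = p·1.59 = 0.5648 → θ = 34.39°; offset = 11.0·tan 34.39° = 7.528 m.
Σ offsets = 14.481 m.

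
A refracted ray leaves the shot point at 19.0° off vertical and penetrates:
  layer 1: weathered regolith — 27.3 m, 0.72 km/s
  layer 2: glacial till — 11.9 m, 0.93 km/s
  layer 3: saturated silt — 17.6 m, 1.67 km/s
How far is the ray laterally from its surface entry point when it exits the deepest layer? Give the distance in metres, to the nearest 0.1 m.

p = sin θ₁/V₁ = sin 19.0°/0.72 = 4.5218e-01 s/km is conserved through the stack.
Layer 1: θ = 19.00°; offset = 27.3·tan 19.00° = 9.400 m.
Layer 2: sin θ = p·0.93 = 0.4205 → θ = 24.87°; offset = 11.9·tan 24.87° = 5.516 m.
Layer 3: sin θ = p·1.67 = 0.7551 → θ = 49.04°; offset = 17.6·tan 49.04° = 20.273 m.
Total horizontal offset = 35.189 m.

35.2 m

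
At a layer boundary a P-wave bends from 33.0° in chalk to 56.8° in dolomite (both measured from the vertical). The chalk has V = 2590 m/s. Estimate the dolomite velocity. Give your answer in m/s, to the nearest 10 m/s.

Snell's law: sin 33.0°/V₁ = sin 56.8°/V₂.
V₂ = V₁·sin 56.8°/sin 33.0° = 2590 × 1.5364 = 3979.19 m/s.

3980 m/s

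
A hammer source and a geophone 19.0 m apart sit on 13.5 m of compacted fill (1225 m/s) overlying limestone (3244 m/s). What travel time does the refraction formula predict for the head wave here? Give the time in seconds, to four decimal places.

0.0263 s

θ_c = arcsin(V₁/V₂) = arcsin(1225/3244) = 22.19°, cos θ_c = 0.9260.
Intercept time tᵢ = 2h cos θ_c / V₁ = 2·13.5·0.9260/1225 = 0.02041 s.
t = x/V₂ + tᵢ = 19.0/3244 + 0.02041 = 0.02627 s.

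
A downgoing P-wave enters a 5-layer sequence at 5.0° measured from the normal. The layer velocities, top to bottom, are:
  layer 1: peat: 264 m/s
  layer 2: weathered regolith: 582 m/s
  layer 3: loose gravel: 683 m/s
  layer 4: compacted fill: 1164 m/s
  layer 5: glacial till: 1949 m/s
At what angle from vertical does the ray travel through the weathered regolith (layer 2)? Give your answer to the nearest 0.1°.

Ray parameter p = sin 5.0° / 264 = 3.3014e-04 s/m.
sin θ_2 = p·V_2 = 3.3014e-04 × 582 = 0.1921.
θ_2 = 11.08° from the vertical.

11.1°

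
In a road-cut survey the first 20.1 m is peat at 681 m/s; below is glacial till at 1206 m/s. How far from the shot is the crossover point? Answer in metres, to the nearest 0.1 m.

76.2 m

x_cross = 2h·√((V₂+V₁)/(V₂−V₁)).
(V₂+V₁)/(V₂−V₁) = (1206+681)/(1206−681) = 3.5943; √ = 1.8959.
x_cross = 2·20.1·1.8959 = 76.21 m.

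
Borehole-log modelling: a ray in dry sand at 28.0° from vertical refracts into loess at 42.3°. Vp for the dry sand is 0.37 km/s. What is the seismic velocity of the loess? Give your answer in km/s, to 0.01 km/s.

0.53 km/s

Snell's law: sin 28.0°/V₁ = sin 42.3°/V₂.
V₂ = V₁·sin 42.3°/sin 28.0° = 0.37 × 1.4336 = 0.53 km/s.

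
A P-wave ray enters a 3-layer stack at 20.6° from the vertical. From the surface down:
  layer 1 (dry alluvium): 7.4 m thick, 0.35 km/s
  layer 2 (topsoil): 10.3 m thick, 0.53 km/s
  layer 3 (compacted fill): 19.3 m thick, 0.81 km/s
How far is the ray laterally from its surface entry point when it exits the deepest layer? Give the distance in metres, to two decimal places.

Ray parameter p = sin 20.6° / 0.35 km/s = 1.0053e+00 s/km.
Layer 1: θ = 20.60°; offset = 7.4·tan 20.60° = 2.7815 m.
Layer 2: sin θ = p·0.53 = 0.5328 → θ = 32.19°; offset = 10.3·tan 32.19° = 6.4848 m.
Layer 3: sin θ = p·0.81 = 0.8143 → θ = 54.51°; offset = 19.3·tan 54.51° = 27.0721 m.
Summing the layer offsets gives 36.3383 m.

36.34 m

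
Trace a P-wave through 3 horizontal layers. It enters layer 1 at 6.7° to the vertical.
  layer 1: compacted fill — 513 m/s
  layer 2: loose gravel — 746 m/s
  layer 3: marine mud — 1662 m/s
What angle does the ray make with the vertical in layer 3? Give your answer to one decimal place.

Snell's law across each interface conserves sin θ / V, so sin θ_3 = V_3·sin θ₁/V₁.
sin θ_3 = 1662 × sin 6.7° / 513 = 0.3780.
θ_3 = arcsin 0.3780 = 22.21°.

22.2°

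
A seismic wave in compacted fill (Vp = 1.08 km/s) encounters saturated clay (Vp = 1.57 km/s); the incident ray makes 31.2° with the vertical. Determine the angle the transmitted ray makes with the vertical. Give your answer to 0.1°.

Snell's law: sin θ₂ = (V₂/V₁)·sin θ₁ = (1.57/1.08)·sin 31.2° = 0.7531.
θ₂ = sin⁻¹(0.7531) = 48.86° (from vertical).

48.9°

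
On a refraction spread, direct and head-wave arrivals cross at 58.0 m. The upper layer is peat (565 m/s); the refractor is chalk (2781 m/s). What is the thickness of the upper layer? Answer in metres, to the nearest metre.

24 m

x_cross = 2h·√((V₂+V₁)/(V₂−V₁)) → h = x_cross / (2·√((V₂+V₁)/(V₂−V₁))).
√((V₂+V₁)/(V₂−V₁)) = √((2781+565)/(2781−565)) = 1.2288.
h = 58.0 / (2·1.2288) = 23.60 m.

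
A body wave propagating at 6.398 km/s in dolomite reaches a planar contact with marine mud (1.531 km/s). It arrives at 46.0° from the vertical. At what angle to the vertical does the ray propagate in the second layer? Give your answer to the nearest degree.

10°

Snell's law: sin θ₂ = (V₂/V₁)·sin θ₁ = (1.531/6.398)·sin 46.0° = 0.1721.
θ₂ = sin⁻¹(0.1721) = 9.91° (from vertical).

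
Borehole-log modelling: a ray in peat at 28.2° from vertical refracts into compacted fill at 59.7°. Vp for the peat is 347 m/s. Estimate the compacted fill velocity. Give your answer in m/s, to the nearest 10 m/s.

sin 28.2° = 0.4726; sin 59.7° = 0.8634.
V₂ = V₁·(sin θ₂/sin θ₁) = 347·(0.8634/0.4726) = 634.00 m/s.

630 m/s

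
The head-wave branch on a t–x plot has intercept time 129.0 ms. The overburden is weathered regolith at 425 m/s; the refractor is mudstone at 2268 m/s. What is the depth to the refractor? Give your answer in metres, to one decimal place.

θ_c = arcsin(425/2268) = 10.80°; cos θ_c = 0.9823.
tᵢ = 2h cos θ_c/V₁ ⇒ h = tᵢ·V₁/(2 cos θ_c) = 0.129·425/(2·0.9823) = 27.91 m.

27.9 m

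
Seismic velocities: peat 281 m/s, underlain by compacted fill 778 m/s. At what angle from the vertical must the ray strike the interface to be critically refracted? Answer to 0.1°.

21.2°

At critical incidence the refracted ray runs along the interface (θ₂ = 90°), so sin θ_c = V₁/V₂.
θ_c = arcsin(281/778) = arcsin 0.3612 = 21.17°.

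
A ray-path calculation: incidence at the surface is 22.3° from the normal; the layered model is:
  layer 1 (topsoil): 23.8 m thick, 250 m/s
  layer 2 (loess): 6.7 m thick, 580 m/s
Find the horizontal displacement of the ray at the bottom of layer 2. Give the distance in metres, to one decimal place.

Ray parameter p = sin 22.3° / 250 m/s = 1.5178e-03 s/m.
Layer 1: θ = 22.30°; offset = 23.8·tan 22.30° = 9.761 m.
Layer 2: sin θ = p·580 = 0.8803 → θ = 61.68°; offset = 6.7·tan 61.68° = 12.435 m.
Σ offsets = 22.196 m.

22.2 m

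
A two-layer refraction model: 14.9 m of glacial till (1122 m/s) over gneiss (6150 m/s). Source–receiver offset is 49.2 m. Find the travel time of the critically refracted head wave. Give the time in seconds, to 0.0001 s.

0.0341 s

t = x/V₂ + 2h·√(V₂²−V₁²)/(V₁V₂).
√(V₂²−V₁²) = √(6150²−1122²) = 6046.8 m/s; delay term = 2·14.9·6046.8/(1122·6150) = 0.02611 s.
t = 49.2/6150 + 0.02611 = 0.03411 s.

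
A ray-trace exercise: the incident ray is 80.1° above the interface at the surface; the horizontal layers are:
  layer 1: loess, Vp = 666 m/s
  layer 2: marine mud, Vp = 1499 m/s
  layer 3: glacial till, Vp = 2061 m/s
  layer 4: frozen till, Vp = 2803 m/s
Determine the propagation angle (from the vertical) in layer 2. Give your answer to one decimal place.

22.8°

From the normal: θ₁ = 90° − 80.1° = 9.9°.
Ray parameter p = sin 9.9° / 666 = 2.5815e-04 s/m.
sin θ_2 = p·V_2 = 2.5815e-04 × 1499 = 0.3870.
θ_2 = 22.77° from the vertical.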